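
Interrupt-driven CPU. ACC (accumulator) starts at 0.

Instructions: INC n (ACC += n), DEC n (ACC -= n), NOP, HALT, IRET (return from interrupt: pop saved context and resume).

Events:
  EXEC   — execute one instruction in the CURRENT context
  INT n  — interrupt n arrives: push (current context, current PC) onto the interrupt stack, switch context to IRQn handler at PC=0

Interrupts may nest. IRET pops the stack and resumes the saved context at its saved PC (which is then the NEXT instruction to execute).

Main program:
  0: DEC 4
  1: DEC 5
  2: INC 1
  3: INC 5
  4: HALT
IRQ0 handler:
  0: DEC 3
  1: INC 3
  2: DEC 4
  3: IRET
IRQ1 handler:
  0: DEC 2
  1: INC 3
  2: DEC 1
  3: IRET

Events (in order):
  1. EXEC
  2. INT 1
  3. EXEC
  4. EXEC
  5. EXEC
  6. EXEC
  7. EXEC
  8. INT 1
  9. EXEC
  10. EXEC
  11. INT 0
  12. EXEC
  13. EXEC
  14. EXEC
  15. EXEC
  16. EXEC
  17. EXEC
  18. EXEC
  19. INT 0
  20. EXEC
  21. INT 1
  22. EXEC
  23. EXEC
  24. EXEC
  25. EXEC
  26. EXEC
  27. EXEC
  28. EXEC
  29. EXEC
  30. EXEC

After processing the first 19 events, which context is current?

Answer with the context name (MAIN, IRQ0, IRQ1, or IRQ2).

Answer: IRQ0

Derivation:
Event 1 (EXEC): [MAIN] PC=0: DEC 4 -> ACC=-4
Event 2 (INT 1): INT 1 arrives: push (MAIN, PC=1), enter IRQ1 at PC=0 (depth now 1)
Event 3 (EXEC): [IRQ1] PC=0: DEC 2 -> ACC=-6
Event 4 (EXEC): [IRQ1] PC=1: INC 3 -> ACC=-3
Event 5 (EXEC): [IRQ1] PC=2: DEC 1 -> ACC=-4
Event 6 (EXEC): [IRQ1] PC=3: IRET -> resume MAIN at PC=1 (depth now 0)
Event 7 (EXEC): [MAIN] PC=1: DEC 5 -> ACC=-9
Event 8 (INT 1): INT 1 arrives: push (MAIN, PC=2), enter IRQ1 at PC=0 (depth now 1)
Event 9 (EXEC): [IRQ1] PC=0: DEC 2 -> ACC=-11
Event 10 (EXEC): [IRQ1] PC=1: INC 3 -> ACC=-8
Event 11 (INT 0): INT 0 arrives: push (IRQ1, PC=2), enter IRQ0 at PC=0 (depth now 2)
Event 12 (EXEC): [IRQ0] PC=0: DEC 3 -> ACC=-11
Event 13 (EXEC): [IRQ0] PC=1: INC 3 -> ACC=-8
Event 14 (EXEC): [IRQ0] PC=2: DEC 4 -> ACC=-12
Event 15 (EXEC): [IRQ0] PC=3: IRET -> resume IRQ1 at PC=2 (depth now 1)
Event 16 (EXEC): [IRQ1] PC=2: DEC 1 -> ACC=-13
Event 17 (EXEC): [IRQ1] PC=3: IRET -> resume MAIN at PC=2 (depth now 0)
Event 18 (EXEC): [MAIN] PC=2: INC 1 -> ACC=-12
Event 19 (INT 0): INT 0 arrives: push (MAIN, PC=3), enter IRQ0 at PC=0 (depth now 1)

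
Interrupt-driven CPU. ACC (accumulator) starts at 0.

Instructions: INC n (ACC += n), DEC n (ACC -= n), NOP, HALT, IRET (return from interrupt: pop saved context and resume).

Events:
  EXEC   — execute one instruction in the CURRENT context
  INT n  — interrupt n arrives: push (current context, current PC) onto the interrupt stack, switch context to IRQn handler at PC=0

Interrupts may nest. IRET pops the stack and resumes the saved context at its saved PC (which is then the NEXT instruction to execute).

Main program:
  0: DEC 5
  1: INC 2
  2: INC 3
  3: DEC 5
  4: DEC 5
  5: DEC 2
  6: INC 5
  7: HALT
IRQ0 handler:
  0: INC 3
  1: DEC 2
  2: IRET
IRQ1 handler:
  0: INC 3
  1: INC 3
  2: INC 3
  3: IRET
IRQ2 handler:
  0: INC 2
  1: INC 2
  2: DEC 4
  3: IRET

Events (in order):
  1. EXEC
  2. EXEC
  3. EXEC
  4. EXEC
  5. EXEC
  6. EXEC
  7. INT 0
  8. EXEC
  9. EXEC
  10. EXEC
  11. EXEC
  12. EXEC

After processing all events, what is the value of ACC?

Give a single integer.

Event 1 (EXEC): [MAIN] PC=0: DEC 5 -> ACC=-5
Event 2 (EXEC): [MAIN] PC=1: INC 2 -> ACC=-3
Event 3 (EXEC): [MAIN] PC=2: INC 3 -> ACC=0
Event 4 (EXEC): [MAIN] PC=3: DEC 5 -> ACC=-5
Event 5 (EXEC): [MAIN] PC=4: DEC 5 -> ACC=-10
Event 6 (EXEC): [MAIN] PC=5: DEC 2 -> ACC=-12
Event 7 (INT 0): INT 0 arrives: push (MAIN, PC=6), enter IRQ0 at PC=0 (depth now 1)
Event 8 (EXEC): [IRQ0] PC=0: INC 3 -> ACC=-9
Event 9 (EXEC): [IRQ0] PC=1: DEC 2 -> ACC=-11
Event 10 (EXEC): [IRQ0] PC=2: IRET -> resume MAIN at PC=6 (depth now 0)
Event 11 (EXEC): [MAIN] PC=6: INC 5 -> ACC=-6
Event 12 (EXEC): [MAIN] PC=7: HALT

Answer: -6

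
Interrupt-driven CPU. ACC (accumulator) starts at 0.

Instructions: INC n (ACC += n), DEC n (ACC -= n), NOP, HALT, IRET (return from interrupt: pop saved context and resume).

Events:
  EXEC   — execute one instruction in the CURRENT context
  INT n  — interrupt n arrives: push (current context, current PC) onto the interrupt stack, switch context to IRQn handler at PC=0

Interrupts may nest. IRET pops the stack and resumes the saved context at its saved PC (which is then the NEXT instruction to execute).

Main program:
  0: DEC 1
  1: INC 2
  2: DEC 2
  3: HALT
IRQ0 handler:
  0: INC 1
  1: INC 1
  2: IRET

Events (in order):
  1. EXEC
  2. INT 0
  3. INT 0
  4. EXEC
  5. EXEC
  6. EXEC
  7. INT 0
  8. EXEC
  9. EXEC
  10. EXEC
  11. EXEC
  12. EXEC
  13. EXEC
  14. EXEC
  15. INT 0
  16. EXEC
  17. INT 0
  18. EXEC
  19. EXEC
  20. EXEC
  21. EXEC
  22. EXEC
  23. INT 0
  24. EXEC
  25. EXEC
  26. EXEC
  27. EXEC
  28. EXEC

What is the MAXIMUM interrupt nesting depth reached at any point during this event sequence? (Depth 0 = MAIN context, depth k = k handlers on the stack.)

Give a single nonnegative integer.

Answer: 2

Derivation:
Event 1 (EXEC): [MAIN] PC=0: DEC 1 -> ACC=-1 [depth=0]
Event 2 (INT 0): INT 0 arrives: push (MAIN, PC=1), enter IRQ0 at PC=0 (depth now 1) [depth=1]
Event 3 (INT 0): INT 0 arrives: push (IRQ0, PC=0), enter IRQ0 at PC=0 (depth now 2) [depth=2]
Event 4 (EXEC): [IRQ0] PC=0: INC 1 -> ACC=0 [depth=2]
Event 5 (EXEC): [IRQ0] PC=1: INC 1 -> ACC=1 [depth=2]
Event 6 (EXEC): [IRQ0] PC=2: IRET -> resume IRQ0 at PC=0 (depth now 1) [depth=1]
Event 7 (INT 0): INT 0 arrives: push (IRQ0, PC=0), enter IRQ0 at PC=0 (depth now 2) [depth=2]
Event 8 (EXEC): [IRQ0] PC=0: INC 1 -> ACC=2 [depth=2]
Event 9 (EXEC): [IRQ0] PC=1: INC 1 -> ACC=3 [depth=2]
Event 10 (EXEC): [IRQ0] PC=2: IRET -> resume IRQ0 at PC=0 (depth now 1) [depth=1]
Event 11 (EXEC): [IRQ0] PC=0: INC 1 -> ACC=4 [depth=1]
Event 12 (EXEC): [IRQ0] PC=1: INC 1 -> ACC=5 [depth=1]
Event 13 (EXEC): [IRQ0] PC=2: IRET -> resume MAIN at PC=1 (depth now 0) [depth=0]
Event 14 (EXEC): [MAIN] PC=1: INC 2 -> ACC=7 [depth=0]
Event 15 (INT 0): INT 0 arrives: push (MAIN, PC=2), enter IRQ0 at PC=0 (depth now 1) [depth=1]
Event 16 (EXEC): [IRQ0] PC=0: INC 1 -> ACC=8 [depth=1]
Event 17 (INT 0): INT 0 arrives: push (IRQ0, PC=1), enter IRQ0 at PC=0 (depth now 2) [depth=2]
Event 18 (EXEC): [IRQ0] PC=0: INC 1 -> ACC=9 [depth=2]
Event 19 (EXEC): [IRQ0] PC=1: INC 1 -> ACC=10 [depth=2]
Event 20 (EXEC): [IRQ0] PC=2: IRET -> resume IRQ0 at PC=1 (depth now 1) [depth=1]
Event 21 (EXEC): [IRQ0] PC=1: INC 1 -> ACC=11 [depth=1]
Event 22 (EXEC): [IRQ0] PC=2: IRET -> resume MAIN at PC=2 (depth now 0) [depth=0]
Event 23 (INT 0): INT 0 arrives: push (MAIN, PC=2), enter IRQ0 at PC=0 (depth now 1) [depth=1]
Event 24 (EXEC): [IRQ0] PC=0: INC 1 -> ACC=12 [depth=1]
Event 25 (EXEC): [IRQ0] PC=1: INC 1 -> ACC=13 [depth=1]
Event 26 (EXEC): [IRQ0] PC=2: IRET -> resume MAIN at PC=2 (depth now 0) [depth=0]
Event 27 (EXEC): [MAIN] PC=2: DEC 2 -> ACC=11 [depth=0]
Event 28 (EXEC): [MAIN] PC=3: HALT [depth=0]
Max depth observed: 2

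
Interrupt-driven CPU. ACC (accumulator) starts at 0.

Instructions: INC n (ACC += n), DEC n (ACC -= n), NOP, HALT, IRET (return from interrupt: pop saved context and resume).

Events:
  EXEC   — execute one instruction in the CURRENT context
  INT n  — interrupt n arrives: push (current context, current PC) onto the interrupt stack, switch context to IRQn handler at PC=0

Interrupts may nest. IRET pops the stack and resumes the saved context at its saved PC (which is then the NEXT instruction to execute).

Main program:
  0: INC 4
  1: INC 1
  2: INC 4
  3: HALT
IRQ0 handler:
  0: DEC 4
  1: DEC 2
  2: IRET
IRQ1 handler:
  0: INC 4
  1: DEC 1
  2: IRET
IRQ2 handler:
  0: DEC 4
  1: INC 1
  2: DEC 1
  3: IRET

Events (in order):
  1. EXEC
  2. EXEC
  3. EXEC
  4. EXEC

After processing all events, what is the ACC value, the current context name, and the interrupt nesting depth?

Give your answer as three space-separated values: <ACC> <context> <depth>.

Event 1 (EXEC): [MAIN] PC=0: INC 4 -> ACC=4
Event 2 (EXEC): [MAIN] PC=1: INC 1 -> ACC=5
Event 3 (EXEC): [MAIN] PC=2: INC 4 -> ACC=9
Event 4 (EXEC): [MAIN] PC=3: HALT

Answer: 9 MAIN 0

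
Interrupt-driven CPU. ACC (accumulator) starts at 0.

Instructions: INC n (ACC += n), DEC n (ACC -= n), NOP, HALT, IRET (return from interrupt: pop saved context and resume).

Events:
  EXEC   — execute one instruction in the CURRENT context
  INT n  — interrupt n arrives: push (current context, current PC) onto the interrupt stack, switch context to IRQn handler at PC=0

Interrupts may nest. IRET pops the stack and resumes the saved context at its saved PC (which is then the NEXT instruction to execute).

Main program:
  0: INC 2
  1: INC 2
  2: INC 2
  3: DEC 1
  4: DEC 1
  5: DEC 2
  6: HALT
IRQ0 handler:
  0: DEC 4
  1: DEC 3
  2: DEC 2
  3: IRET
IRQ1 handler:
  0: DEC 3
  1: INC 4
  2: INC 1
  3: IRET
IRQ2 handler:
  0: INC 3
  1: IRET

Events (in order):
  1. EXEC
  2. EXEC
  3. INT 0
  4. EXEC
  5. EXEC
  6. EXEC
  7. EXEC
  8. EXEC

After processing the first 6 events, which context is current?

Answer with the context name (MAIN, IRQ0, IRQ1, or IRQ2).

Answer: IRQ0

Derivation:
Event 1 (EXEC): [MAIN] PC=0: INC 2 -> ACC=2
Event 2 (EXEC): [MAIN] PC=1: INC 2 -> ACC=4
Event 3 (INT 0): INT 0 arrives: push (MAIN, PC=2), enter IRQ0 at PC=0 (depth now 1)
Event 4 (EXEC): [IRQ0] PC=0: DEC 4 -> ACC=0
Event 5 (EXEC): [IRQ0] PC=1: DEC 3 -> ACC=-3
Event 6 (EXEC): [IRQ0] PC=2: DEC 2 -> ACC=-5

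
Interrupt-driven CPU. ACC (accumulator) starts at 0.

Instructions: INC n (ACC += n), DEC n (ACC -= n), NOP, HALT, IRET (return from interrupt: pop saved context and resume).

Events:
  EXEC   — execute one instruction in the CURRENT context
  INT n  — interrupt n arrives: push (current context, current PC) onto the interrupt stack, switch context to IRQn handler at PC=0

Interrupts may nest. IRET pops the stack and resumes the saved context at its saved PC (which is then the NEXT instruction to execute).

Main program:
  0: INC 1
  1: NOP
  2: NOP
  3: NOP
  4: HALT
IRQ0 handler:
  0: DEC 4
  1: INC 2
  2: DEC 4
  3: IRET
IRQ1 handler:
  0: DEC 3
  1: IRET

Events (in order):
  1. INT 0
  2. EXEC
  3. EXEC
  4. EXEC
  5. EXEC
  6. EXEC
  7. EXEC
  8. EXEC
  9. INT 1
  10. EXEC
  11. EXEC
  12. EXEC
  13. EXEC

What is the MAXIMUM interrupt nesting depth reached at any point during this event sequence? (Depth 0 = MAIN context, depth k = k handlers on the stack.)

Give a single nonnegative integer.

Answer: 1

Derivation:
Event 1 (INT 0): INT 0 arrives: push (MAIN, PC=0), enter IRQ0 at PC=0 (depth now 1) [depth=1]
Event 2 (EXEC): [IRQ0] PC=0: DEC 4 -> ACC=-4 [depth=1]
Event 3 (EXEC): [IRQ0] PC=1: INC 2 -> ACC=-2 [depth=1]
Event 4 (EXEC): [IRQ0] PC=2: DEC 4 -> ACC=-6 [depth=1]
Event 5 (EXEC): [IRQ0] PC=3: IRET -> resume MAIN at PC=0 (depth now 0) [depth=0]
Event 6 (EXEC): [MAIN] PC=0: INC 1 -> ACC=-5 [depth=0]
Event 7 (EXEC): [MAIN] PC=1: NOP [depth=0]
Event 8 (EXEC): [MAIN] PC=2: NOP [depth=0]
Event 9 (INT 1): INT 1 arrives: push (MAIN, PC=3), enter IRQ1 at PC=0 (depth now 1) [depth=1]
Event 10 (EXEC): [IRQ1] PC=0: DEC 3 -> ACC=-8 [depth=1]
Event 11 (EXEC): [IRQ1] PC=1: IRET -> resume MAIN at PC=3 (depth now 0) [depth=0]
Event 12 (EXEC): [MAIN] PC=3: NOP [depth=0]
Event 13 (EXEC): [MAIN] PC=4: HALT [depth=0]
Max depth observed: 1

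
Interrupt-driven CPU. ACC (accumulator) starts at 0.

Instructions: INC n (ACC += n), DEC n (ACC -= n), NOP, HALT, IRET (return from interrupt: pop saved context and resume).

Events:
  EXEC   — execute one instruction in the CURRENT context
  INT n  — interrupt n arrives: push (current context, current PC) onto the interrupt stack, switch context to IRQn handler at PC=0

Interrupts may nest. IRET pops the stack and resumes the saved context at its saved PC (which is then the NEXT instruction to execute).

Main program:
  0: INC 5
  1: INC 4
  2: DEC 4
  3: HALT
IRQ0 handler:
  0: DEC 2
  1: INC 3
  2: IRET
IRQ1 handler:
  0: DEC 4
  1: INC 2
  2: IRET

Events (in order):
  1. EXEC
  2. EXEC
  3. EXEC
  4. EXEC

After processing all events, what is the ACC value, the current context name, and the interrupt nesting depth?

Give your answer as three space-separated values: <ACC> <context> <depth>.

Answer: 5 MAIN 0

Derivation:
Event 1 (EXEC): [MAIN] PC=0: INC 5 -> ACC=5
Event 2 (EXEC): [MAIN] PC=1: INC 4 -> ACC=9
Event 3 (EXEC): [MAIN] PC=2: DEC 4 -> ACC=5
Event 4 (EXEC): [MAIN] PC=3: HALT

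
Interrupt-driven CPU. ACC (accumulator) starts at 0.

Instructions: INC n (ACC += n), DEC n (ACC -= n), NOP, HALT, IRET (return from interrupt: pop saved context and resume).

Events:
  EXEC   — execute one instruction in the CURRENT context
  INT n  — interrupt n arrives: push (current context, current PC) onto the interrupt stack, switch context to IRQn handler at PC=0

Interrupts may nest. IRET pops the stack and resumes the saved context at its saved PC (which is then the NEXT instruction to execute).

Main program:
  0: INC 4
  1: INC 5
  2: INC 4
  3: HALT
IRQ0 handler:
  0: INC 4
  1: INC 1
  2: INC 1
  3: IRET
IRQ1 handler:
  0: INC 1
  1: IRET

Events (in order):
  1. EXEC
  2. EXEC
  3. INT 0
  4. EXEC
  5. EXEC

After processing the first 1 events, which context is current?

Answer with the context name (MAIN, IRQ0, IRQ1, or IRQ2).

Answer: MAIN

Derivation:
Event 1 (EXEC): [MAIN] PC=0: INC 4 -> ACC=4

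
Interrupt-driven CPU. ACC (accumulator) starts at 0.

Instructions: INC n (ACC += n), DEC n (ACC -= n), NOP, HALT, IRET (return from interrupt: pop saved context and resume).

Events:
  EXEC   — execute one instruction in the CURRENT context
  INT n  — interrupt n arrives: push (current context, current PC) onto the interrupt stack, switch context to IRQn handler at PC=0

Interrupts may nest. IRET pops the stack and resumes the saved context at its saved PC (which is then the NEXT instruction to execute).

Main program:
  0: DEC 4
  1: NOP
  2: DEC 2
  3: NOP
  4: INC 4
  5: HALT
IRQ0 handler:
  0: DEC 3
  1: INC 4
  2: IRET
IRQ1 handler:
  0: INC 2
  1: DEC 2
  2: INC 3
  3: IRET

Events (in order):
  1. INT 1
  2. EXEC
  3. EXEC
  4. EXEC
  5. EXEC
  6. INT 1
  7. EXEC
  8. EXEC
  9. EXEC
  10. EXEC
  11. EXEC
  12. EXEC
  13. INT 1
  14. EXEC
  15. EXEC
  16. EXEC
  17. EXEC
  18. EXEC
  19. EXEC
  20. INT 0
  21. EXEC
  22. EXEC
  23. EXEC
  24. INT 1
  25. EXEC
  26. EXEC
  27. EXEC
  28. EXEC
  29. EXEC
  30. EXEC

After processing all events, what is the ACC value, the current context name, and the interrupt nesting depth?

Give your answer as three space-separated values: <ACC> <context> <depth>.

Answer: 11 MAIN 0

Derivation:
Event 1 (INT 1): INT 1 arrives: push (MAIN, PC=0), enter IRQ1 at PC=0 (depth now 1)
Event 2 (EXEC): [IRQ1] PC=0: INC 2 -> ACC=2
Event 3 (EXEC): [IRQ1] PC=1: DEC 2 -> ACC=0
Event 4 (EXEC): [IRQ1] PC=2: INC 3 -> ACC=3
Event 5 (EXEC): [IRQ1] PC=3: IRET -> resume MAIN at PC=0 (depth now 0)
Event 6 (INT 1): INT 1 arrives: push (MAIN, PC=0), enter IRQ1 at PC=0 (depth now 1)
Event 7 (EXEC): [IRQ1] PC=0: INC 2 -> ACC=5
Event 8 (EXEC): [IRQ1] PC=1: DEC 2 -> ACC=3
Event 9 (EXEC): [IRQ1] PC=2: INC 3 -> ACC=6
Event 10 (EXEC): [IRQ1] PC=3: IRET -> resume MAIN at PC=0 (depth now 0)
Event 11 (EXEC): [MAIN] PC=0: DEC 4 -> ACC=2
Event 12 (EXEC): [MAIN] PC=1: NOP
Event 13 (INT 1): INT 1 arrives: push (MAIN, PC=2), enter IRQ1 at PC=0 (depth now 1)
Event 14 (EXEC): [IRQ1] PC=0: INC 2 -> ACC=4
Event 15 (EXEC): [IRQ1] PC=1: DEC 2 -> ACC=2
Event 16 (EXEC): [IRQ1] PC=2: INC 3 -> ACC=5
Event 17 (EXEC): [IRQ1] PC=3: IRET -> resume MAIN at PC=2 (depth now 0)
Event 18 (EXEC): [MAIN] PC=2: DEC 2 -> ACC=3
Event 19 (EXEC): [MAIN] PC=3: NOP
Event 20 (INT 0): INT 0 arrives: push (MAIN, PC=4), enter IRQ0 at PC=0 (depth now 1)
Event 21 (EXEC): [IRQ0] PC=0: DEC 3 -> ACC=0
Event 22 (EXEC): [IRQ0] PC=1: INC 4 -> ACC=4
Event 23 (EXEC): [IRQ0] PC=2: IRET -> resume MAIN at PC=4 (depth now 0)
Event 24 (INT 1): INT 1 arrives: push (MAIN, PC=4), enter IRQ1 at PC=0 (depth now 1)
Event 25 (EXEC): [IRQ1] PC=0: INC 2 -> ACC=6
Event 26 (EXEC): [IRQ1] PC=1: DEC 2 -> ACC=4
Event 27 (EXEC): [IRQ1] PC=2: INC 3 -> ACC=7
Event 28 (EXEC): [IRQ1] PC=3: IRET -> resume MAIN at PC=4 (depth now 0)
Event 29 (EXEC): [MAIN] PC=4: INC 4 -> ACC=11
Event 30 (EXEC): [MAIN] PC=5: HALT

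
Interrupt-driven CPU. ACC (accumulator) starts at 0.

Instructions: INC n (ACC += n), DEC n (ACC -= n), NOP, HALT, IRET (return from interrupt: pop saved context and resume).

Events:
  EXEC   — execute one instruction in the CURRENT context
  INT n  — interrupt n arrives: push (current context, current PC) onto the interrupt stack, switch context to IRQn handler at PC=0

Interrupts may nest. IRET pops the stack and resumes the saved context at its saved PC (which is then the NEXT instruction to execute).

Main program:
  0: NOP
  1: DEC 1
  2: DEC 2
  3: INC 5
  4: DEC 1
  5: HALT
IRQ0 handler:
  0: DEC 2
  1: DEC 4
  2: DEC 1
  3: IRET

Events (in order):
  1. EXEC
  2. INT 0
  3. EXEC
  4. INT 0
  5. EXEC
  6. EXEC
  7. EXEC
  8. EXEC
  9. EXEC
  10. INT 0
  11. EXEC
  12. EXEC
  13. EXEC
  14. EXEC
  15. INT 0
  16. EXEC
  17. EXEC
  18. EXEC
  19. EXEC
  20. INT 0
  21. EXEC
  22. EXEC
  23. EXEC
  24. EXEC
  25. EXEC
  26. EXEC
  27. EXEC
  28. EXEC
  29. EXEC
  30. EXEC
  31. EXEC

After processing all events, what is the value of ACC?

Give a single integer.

Event 1 (EXEC): [MAIN] PC=0: NOP
Event 2 (INT 0): INT 0 arrives: push (MAIN, PC=1), enter IRQ0 at PC=0 (depth now 1)
Event 3 (EXEC): [IRQ0] PC=0: DEC 2 -> ACC=-2
Event 4 (INT 0): INT 0 arrives: push (IRQ0, PC=1), enter IRQ0 at PC=0 (depth now 2)
Event 5 (EXEC): [IRQ0] PC=0: DEC 2 -> ACC=-4
Event 6 (EXEC): [IRQ0] PC=1: DEC 4 -> ACC=-8
Event 7 (EXEC): [IRQ0] PC=2: DEC 1 -> ACC=-9
Event 8 (EXEC): [IRQ0] PC=3: IRET -> resume IRQ0 at PC=1 (depth now 1)
Event 9 (EXEC): [IRQ0] PC=1: DEC 4 -> ACC=-13
Event 10 (INT 0): INT 0 arrives: push (IRQ0, PC=2), enter IRQ0 at PC=0 (depth now 2)
Event 11 (EXEC): [IRQ0] PC=0: DEC 2 -> ACC=-15
Event 12 (EXEC): [IRQ0] PC=1: DEC 4 -> ACC=-19
Event 13 (EXEC): [IRQ0] PC=2: DEC 1 -> ACC=-20
Event 14 (EXEC): [IRQ0] PC=3: IRET -> resume IRQ0 at PC=2 (depth now 1)
Event 15 (INT 0): INT 0 arrives: push (IRQ0, PC=2), enter IRQ0 at PC=0 (depth now 2)
Event 16 (EXEC): [IRQ0] PC=0: DEC 2 -> ACC=-22
Event 17 (EXEC): [IRQ0] PC=1: DEC 4 -> ACC=-26
Event 18 (EXEC): [IRQ0] PC=2: DEC 1 -> ACC=-27
Event 19 (EXEC): [IRQ0] PC=3: IRET -> resume IRQ0 at PC=2 (depth now 1)
Event 20 (INT 0): INT 0 arrives: push (IRQ0, PC=2), enter IRQ0 at PC=0 (depth now 2)
Event 21 (EXEC): [IRQ0] PC=0: DEC 2 -> ACC=-29
Event 22 (EXEC): [IRQ0] PC=1: DEC 4 -> ACC=-33
Event 23 (EXEC): [IRQ0] PC=2: DEC 1 -> ACC=-34
Event 24 (EXEC): [IRQ0] PC=3: IRET -> resume IRQ0 at PC=2 (depth now 1)
Event 25 (EXEC): [IRQ0] PC=2: DEC 1 -> ACC=-35
Event 26 (EXEC): [IRQ0] PC=3: IRET -> resume MAIN at PC=1 (depth now 0)
Event 27 (EXEC): [MAIN] PC=1: DEC 1 -> ACC=-36
Event 28 (EXEC): [MAIN] PC=2: DEC 2 -> ACC=-38
Event 29 (EXEC): [MAIN] PC=3: INC 5 -> ACC=-33
Event 30 (EXEC): [MAIN] PC=4: DEC 1 -> ACC=-34
Event 31 (EXEC): [MAIN] PC=5: HALT

Answer: -34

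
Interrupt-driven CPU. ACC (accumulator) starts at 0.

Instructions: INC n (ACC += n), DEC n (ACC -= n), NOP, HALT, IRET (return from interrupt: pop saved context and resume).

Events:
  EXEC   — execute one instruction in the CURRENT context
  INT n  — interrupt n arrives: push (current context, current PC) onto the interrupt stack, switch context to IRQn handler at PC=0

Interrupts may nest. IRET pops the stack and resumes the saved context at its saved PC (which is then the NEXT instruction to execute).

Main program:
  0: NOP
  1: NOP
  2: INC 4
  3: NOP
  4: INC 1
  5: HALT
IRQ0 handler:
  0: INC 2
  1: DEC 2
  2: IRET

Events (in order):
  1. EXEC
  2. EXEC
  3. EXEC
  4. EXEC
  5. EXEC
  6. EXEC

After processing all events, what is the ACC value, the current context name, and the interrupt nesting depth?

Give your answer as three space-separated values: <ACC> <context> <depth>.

Answer: 5 MAIN 0

Derivation:
Event 1 (EXEC): [MAIN] PC=0: NOP
Event 2 (EXEC): [MAIN] PC=1: NOP
Event 3 (EXEC): [MAIN] PC=2: INC 4 -> ACC=4
Event 4 (EXEC): [MAIN] PC=3: NOP
Event 5 (EXEC): [MAIN] PC=4: INC 1 -> ACC=5
Event 6 (EXEC): [MAIN] PC=5: HALT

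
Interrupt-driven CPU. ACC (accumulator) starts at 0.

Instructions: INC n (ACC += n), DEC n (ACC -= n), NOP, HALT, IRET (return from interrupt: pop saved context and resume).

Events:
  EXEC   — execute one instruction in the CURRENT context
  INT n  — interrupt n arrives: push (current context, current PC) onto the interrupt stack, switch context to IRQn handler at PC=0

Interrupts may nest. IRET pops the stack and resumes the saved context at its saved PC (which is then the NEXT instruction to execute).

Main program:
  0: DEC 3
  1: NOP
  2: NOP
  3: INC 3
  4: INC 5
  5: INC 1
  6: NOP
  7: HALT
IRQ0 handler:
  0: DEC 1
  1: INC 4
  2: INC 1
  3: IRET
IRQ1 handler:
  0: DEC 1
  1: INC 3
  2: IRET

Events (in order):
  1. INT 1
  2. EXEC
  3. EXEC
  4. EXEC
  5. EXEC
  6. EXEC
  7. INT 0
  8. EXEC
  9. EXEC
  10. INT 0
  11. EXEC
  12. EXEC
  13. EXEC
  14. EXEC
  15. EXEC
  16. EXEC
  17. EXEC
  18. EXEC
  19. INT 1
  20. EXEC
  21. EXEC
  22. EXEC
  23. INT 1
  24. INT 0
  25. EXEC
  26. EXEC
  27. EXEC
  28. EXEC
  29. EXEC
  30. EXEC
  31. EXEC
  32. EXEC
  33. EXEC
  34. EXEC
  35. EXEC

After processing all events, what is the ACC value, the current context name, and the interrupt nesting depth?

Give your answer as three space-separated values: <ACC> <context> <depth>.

Answer: 24 MAIN 0

Derivation:
Event 1 (INT 1): INT 1 arrives: push (MAIN, PC=0), enter IRQ1 at PC=0 (depth now 1)
Event 2 (EXEC): [IRQ1] PC=0: DEC 1 -> ACC=-1
Event 3 (EXEC): [IRQ1] PC=1: INC 3 -> ACC=2
Event 4 (EXEC): [IRQ1] PC=2: IRET -> resume MAIN at PC=0 (depth now 0)
Event 5 (EXEC): [MAIN] PC=0: DEC 3 -> ACC=-1
Event 6 (EXEC): [MAIN] PC=1: NOP
Event 7 (INT 0): INT 0 arrives: push (MAIN, PC=2), enter IRQ0 at PC=0 (depth now 1)
Event 8 (EXEC): [IRQ0] PC=0: DEC 1 -> ACC=-2
Event 9 (EXEC): [IRQ0] PC=1: INC 4 -> ACC=2
Event 10 (INT 0): INT 0 arrives: push (IRQ0, PC=2), enter IRQ0 at PC=0 (depth now 2)
Event 11 (EXEC): [IRQ0] PC=0: DEC 1 -> ACC=1
Event 12 (EXEC): [IRQ0] PC=1: INC 4 -> ACC=5
Event 13 (EXEC): [IRQ0] PC=2: INC 1 -> ACC=6
Event 14 (EXEC): [IRQ0] PC=3: IRET -> resume IRQ0 at PC=2 (depth now 1)
Event 15 (EXEC): [IRQ0] PC=2: INC 1 -> ACC=7
Event 16 (EXEC): [IRQ0] PC=3: IRET -> resume MAIN at PC=2 (depth now 0)
Event 17 (EXEC): [MAIN] PC=2: NOP
Event 18 (EXEC): [MAIN] PC=3: INC 3 -> ACC=10
Event 19 (INT 1): INT 1 arrives: push (MAIN, PC=4), enter IRQ1 at PC=0 (depth now 1)
Event 20 (EXEC): [IRQ1] PC=0: DEC 1 -> ACC=9
Event 21 (EXEC): [IRQ1] PC=1: INC 3 -> ACC=12
Event 22 (EXEC): [IRQ1] PC=2: IRET -> resume MAIN at PC=4 (depth now 0)
Event 23 (INT 1): INT 1 arrives: push (MAIN, PC=4), enter IRQ1 at PC=0 (depth now 1)
Event 24 (INT 0): INT 0 arrives: push (IRQ1, PC=0), enter IRQ0 at PC=0 (depth now 2)
Event 25 (EXEC): [IRQ0] PC=0: DEC 1 -> ACC=11
Event 26 (EXEC): [IRQ0] PC=1: INC 4 -> ACC=15
Event 27 (EXEC): [IRQ0] PC=2: INC 1 -> ACC=16
Event 28 (EXEC): [IRQ0] PC=3: IRET -> resume IRQ1 at PC=0 (depth now 1)
Event 29 (EXEC): [IRQ1] PC=0: DEC 1 -> ACC=15
Event 30 (EXEC): [IRQ1] PC=1: INC 3 -> ACC=18
Event 31 (EXEC): [IRQ1] PC=2: IRET -> resume MAIN at PC=4 (depth now 0)
Event 32 (EXEC): [MAIN] PC=4: INC 5 -> ACC=23
Event 33 (EXEC): [MAIN] PC=5: INC 1 -> ACC=24
Event 34 (EXEC): [MAIN] PC=6: NOP
Event 35 (EXEC): [MAIN] PC=7: HALT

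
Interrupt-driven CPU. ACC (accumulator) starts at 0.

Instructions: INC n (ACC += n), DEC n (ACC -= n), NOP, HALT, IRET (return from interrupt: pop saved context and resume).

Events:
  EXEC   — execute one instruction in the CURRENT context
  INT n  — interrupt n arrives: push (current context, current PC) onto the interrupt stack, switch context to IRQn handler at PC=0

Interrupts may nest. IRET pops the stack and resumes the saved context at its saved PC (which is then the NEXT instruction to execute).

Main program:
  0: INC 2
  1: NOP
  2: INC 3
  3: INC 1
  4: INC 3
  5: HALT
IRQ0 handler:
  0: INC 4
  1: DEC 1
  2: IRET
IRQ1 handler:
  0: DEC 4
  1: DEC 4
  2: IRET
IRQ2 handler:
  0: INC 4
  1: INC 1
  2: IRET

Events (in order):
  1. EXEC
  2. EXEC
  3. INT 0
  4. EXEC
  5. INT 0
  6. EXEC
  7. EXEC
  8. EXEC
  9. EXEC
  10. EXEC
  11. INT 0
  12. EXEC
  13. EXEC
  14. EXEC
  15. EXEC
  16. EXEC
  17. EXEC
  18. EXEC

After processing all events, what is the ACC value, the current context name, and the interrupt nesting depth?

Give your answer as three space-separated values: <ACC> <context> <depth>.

Answer: 18 MAIN 0

Derivation:
Event 1 (EXEC): [MAIN] PC=0: INC 2 -> ACC=2
Event 2 (EXEC): [MAIN] PC=1: NOP
Event 3 (INT 0): INT 0 arrives: push (MAIN, PC=2), enter IRQ0 at PC=0 (depth now 1)
Event 4 (EXEC): [IRQ0] PC=0: INC 4 -> ACC=6
Event 5 (INT 0): INT 0 arrives: push (IRQ0, PC=1), enter IRQ0 at PC=0 (depth now 2)
Event 6 (EXEC): [IRQ0] PC=0: INC 4 -> ACC=10
Event 7 (EXEC): [IRQ0] PC=1: DEC 1 -> ACC=9
Event 8 (EXEC): [IRQ0] PC=2: IRET -> resume IRQ0 at PC=1 (depth now 1)
Event 9 (EXEC): [IRQ0] PC=1: DEC 1 -> ACC=8
Event 10 (EXEC): [IRQ0] PC=2: IRET -> resume MAIN at PC=2 (depth now 0)
Event 11 (INT 0): INT 0 arrives: push (MAIN, PC=2), enter IRQ0 at PC=0 (depth now 1)
Event 12 (EXEC): [IRQ0] PC=0: INC 4 -> ACC=12
Event 13 (EXEC): [IRQ0] PC=1: DEC 1 -> ACC=11
Event 14 (EXEC): [IRQ0] PC=2: IRET -> resume MAIN at PC=2 (depth now 0)
Event 15 (EXEC): [MAIN] PC=2: INC 3 -> ACC=14
Event 16 (EXEC): [MAIN] PC=3: INC 1 -> ACC=15
Event 17 (EXEC): [MAIN] PC=4: INC 3 -> ACC=18
Event 18 (EXEC): [MAIN] PC=5: HALT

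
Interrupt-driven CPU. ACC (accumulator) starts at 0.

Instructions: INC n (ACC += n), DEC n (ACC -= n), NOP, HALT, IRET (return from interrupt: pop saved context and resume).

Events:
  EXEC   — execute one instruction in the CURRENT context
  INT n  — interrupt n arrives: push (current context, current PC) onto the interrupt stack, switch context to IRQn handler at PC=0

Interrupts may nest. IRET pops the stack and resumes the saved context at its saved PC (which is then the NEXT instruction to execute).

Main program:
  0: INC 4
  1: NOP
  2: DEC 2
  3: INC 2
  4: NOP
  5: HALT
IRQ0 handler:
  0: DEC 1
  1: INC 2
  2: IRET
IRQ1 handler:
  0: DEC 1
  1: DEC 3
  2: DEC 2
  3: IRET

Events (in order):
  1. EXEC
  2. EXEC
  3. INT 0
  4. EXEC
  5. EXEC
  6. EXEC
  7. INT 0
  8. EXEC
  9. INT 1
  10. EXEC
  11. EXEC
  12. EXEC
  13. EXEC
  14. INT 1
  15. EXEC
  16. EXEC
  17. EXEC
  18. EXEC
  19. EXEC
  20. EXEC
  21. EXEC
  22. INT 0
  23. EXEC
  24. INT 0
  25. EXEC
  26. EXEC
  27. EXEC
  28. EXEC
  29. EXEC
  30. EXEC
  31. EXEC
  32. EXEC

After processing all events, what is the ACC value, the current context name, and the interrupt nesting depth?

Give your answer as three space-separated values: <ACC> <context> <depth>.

Event 1 (EXEC): [MAIN] PC=0: INC 4 -> ACC=4
Event 2 (EXEC): [MAIN] PC=1: NOP
Event 3 (INT 0): INT 0 arrives: push (MAIN, PC=2), enter IRQ0 at PC=0 (depth now 1)
Event 4 (EXEC): [IRQ0] PC=0: DEC 1 -> ACC=3
Event 5 (EXEC): [IRQ0] PC=1: INC 2 -> ACC=5
Event 6 (EXEC): [IRQ0] PC=2: IRET -> resume MAIN at PC=2 (depth now 0)
Event 7 (INT 0): INT 0 arrives: push (MAIN, PC=2), enter IRQ0 at PC=0 (depth now 1)
Event 8 (EXEC): [IRQ0] PC=0: DEC 1 -> ACC=4
Event 9 (INT 1): INT 1 arrives: push (IRQ0, PC=1), enter IRQ1 at PC=0 (depth now 2)
Event 10 (EXEC): [IRQ1] PC=0: DEC 1 -> ACC=3
Event 11 (EXEC): [IRQ1] PC=1: DEC 3 -> ACC=0
Event 12 (EXEC): [IRQ1] PC=2: DEC 2 -> ACC=-2
Event 13 (EXEC): [IRQ1] PC=3: IRET -> resume IRQ0 at PC=1 (depth now 1)
Event 14 (INT 1): INT 1 arrives: push (IRQ0, PC=1), enter IRQ1 at PC=0 (depth now 2)
Event 15 (EXEC): [IRQ1] PC=0: DEC 1 -> ACC=-3
Event 16 (EXEC): [IRQ1] PC=1: DEC 3 -> ACC=-6
Event 17 (EXEC): [IRQ1] PC=2: DEC 2 -> ACC=-8
Event 18 (EXEC): [IRQ1] PC=3: IRET -> resume IRQ0 at PC=1 (depth now 1)
Event 19 (EXEC): [IRQ0] PC=1: INC 2 -> ACC=-6
Event 20 (EXEC): [IRQ0] PC=2: IRET -> resume MAIN at PC=2 (depth now 0)
Event 21 (EXEC): [MAIN] PC=2: DEC 2 -> ACC=-8
Event 22 (INT 0): INT 0 arrives: push (MAIN, PC=3), enter IRQ0 at PC=0 (depth now 1)
Event 23 (EXEC): [IRQ0] PC=0: DEC 1 -> ACC=-9
Event 24 (INT 0): INT 0 arrives: push (IRQ0, PC=1), enter IRQ0 at PC=0 (depth now 2)
Event 25 (EXEC): [IRQ0] PC=0: DEC 1 -> ACC=-10
Event 26 (EXEC): [IRQ0] PC=1: INC 2 -> ACC=-8
Event 27 (EXEC): [IRQ0] PC=2: IRET -> resume IRQ0 at PC=1 (depth now 1)
Event 28 (EXEC): [IRQ0] PC=1: INC 2 -> ACC=-6
Event 29 (EXEC): [IRQ0] PC=2: IRET -> resume MAIN at PC=3 (depth now 0)
Event 30 (EXEC): [MAIN] PC=3: INC 2 -> ACC=-4
Event 31 (EXEC): [MAIN] PC=4: NOP
Event 32 (EXEC): [MAIN] PC=5: HALT

Answer: -4 MAIN 0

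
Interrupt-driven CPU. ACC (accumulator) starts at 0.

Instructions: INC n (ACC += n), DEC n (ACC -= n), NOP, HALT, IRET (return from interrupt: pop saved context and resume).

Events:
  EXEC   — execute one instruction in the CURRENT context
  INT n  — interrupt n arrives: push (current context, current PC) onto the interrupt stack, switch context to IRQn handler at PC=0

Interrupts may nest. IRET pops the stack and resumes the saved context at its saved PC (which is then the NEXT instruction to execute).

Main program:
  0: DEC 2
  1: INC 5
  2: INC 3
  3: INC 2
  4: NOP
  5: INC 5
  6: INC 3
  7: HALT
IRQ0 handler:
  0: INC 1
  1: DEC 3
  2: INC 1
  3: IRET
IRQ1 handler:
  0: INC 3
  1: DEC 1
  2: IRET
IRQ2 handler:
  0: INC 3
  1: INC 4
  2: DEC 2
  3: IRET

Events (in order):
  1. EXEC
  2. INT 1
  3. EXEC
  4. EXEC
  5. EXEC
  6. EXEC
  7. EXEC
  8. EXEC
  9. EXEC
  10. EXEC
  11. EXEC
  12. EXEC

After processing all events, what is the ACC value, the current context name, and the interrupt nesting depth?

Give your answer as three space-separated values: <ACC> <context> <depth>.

Event 1 (EXEC): [MAIN] PC=0: DEC 2 -> ACC=-2
Event 2 (INT 1): INT 1 arrives: push (MAIN, PC=1), enter IRQ1 at PC=0 (depth now 1)
Event 3 (EXEC): [IRQ1] PC=0: INC 3 -> ACC=1
Event 4 (EXEC): [IRQ1] PC=1: DEC 1 -> ACC=0
Event 5 (EXEC): [IRQ1] PC=2: IRET -> resume MAIN at PC=1 (depth now 0)
Event 6 (EXEC): [MAIN] PC=1: INC 5 -> ACC=5
Event 7 (EXEC): [MAIN] PC=2: INC 3 -> ACC=8
Event 8 (EXEC): [MAIN] PC=3: INC 2 -> ACC=10
Event 9 (EXEC): [MAIN] PC=4: NOP
Event 10 (EXEC): [MAIN] PC=5: INC 5 -> ACC=15
Event 11 (EXEC): [MAIN] PC=6: INC 3 -> ACC=18
Event 12 (EXEC): [MAIN] PC=7: HALT

Answer: 18 MAIN 0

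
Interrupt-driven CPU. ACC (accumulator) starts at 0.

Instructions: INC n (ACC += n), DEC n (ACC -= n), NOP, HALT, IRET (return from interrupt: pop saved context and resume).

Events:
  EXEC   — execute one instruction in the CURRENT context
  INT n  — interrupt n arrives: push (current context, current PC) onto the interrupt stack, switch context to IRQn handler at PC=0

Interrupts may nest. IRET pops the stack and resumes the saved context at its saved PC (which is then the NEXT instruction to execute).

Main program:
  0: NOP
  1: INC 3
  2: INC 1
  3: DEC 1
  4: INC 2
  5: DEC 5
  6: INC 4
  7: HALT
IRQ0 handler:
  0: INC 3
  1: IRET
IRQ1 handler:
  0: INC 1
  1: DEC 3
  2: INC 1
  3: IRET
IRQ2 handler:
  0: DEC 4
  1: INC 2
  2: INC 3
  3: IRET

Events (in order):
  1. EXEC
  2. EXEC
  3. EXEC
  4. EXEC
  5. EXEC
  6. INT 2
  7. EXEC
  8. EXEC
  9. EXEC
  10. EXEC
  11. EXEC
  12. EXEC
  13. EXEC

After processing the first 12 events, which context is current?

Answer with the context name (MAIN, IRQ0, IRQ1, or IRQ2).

Answer: MAIN

Derivation:
Event 1 (EXEC): [MAIN] PC=0: NOP
Event 2 (EXEC): [MAIN] PC=1: INC 3 -> ACC=3
Event 3 (EXEC): [MAIN] PC=2: INC 1 -> ACC=4
Event 4 (EXEC): [MAIN] PC=3: DEC 1 -> ACC=3
Event 5 (EXEC): [MAIN] PC=4: INC 2 -> ACC=5
Event 6 (INT 2): INT 2 arrives: push (MAIN, PC=5), enter IRQ2 at PC=0 (depth now 1)
Event 7 (EXEC): [IRQ2] PC=0: DEC 4 -> ACC=1
Event 8 (EXEC): [IRQ2] PC=1: INC 2 -> ACC=3
Event 9 (EXEC): [IRQ2] PC=2: INC 3 -> ACC=6
Event 10 (EXEC): [IRQ2] PC=3: IRET -> resume MAIN at PC=5 (depth now 0)
Event 11 (EXEC): [MAIN] PC=5: DEC 5 -> ACC=1
Event 12 (EXEC): [MAIN] PC=6: INC 4 -> ACC=5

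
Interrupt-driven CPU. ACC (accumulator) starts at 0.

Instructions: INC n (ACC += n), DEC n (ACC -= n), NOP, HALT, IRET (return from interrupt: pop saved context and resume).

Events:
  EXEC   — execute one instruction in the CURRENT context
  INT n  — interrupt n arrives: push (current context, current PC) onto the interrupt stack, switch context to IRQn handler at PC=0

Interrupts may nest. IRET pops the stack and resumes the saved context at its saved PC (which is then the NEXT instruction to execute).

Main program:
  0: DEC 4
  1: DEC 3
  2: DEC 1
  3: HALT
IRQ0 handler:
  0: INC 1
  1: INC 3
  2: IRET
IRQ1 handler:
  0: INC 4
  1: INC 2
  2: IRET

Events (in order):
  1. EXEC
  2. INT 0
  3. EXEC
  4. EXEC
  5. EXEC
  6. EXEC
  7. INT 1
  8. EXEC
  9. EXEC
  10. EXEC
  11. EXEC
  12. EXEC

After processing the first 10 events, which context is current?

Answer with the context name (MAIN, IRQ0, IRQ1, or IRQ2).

Event 1 (EXEC): [MAIN] PC=0: DEC 4 -> ACC=-4
Event 2 (INT 0): INT 0 arrives: push (MAIN, PC=1), enter IRQ0 at PC=0 (depth now 1)
Event 3 (EXEC): [IRQ0] PC=0: INC 1 -> ACC=-3
Event 4 (EXEC): [IRQ0] PC=1: INC 3 -> ACC=0
Event 5 (EXEC): [IRQ0] PC=2: IRET -> resume MAIN at PC=1 (depth now 0)
Event 6 (EXEC): [MAIN] PC=1: DEC 3 -> ACC=-3
Event 7 (INT 1): INT 1 arrives: push (MAIN, PC=2), enter IRQ1 at PC=0 (depth now 1)
Event 8 (EXEC): [IRQ1] PC=0: INC 4 -> ACC=1
Event 9 (EXEC): [IRQ1] PC=1: INC 2 -> ACC=3
Event 10 (EXEC): [IRQ1] PC=2: IRET -> resume MAIN at PC=2 (depth now 0)

Answer: MAIN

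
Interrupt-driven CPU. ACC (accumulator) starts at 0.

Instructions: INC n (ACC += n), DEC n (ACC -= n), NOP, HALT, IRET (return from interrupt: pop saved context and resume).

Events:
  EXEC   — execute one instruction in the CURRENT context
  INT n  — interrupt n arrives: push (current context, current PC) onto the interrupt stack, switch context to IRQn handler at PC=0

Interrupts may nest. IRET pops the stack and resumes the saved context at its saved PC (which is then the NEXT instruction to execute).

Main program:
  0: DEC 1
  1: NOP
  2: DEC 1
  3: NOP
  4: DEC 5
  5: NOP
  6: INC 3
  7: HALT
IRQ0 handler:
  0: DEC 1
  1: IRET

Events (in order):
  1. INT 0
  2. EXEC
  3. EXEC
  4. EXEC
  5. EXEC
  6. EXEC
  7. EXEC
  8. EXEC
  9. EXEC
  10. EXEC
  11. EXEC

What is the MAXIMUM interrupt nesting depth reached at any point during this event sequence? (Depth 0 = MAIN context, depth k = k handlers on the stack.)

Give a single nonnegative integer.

Event 1 (INT 0): INT 0 arrives: push (MAIN, PC=0), enter IRQ0 at PC=0 (depth now 1) [depth=1]
Event 2 (EXEC): [IRQ0] PC=0: DEC 1 -> ACC=-1 [depth=1]
Event 3 (EXEC): [IRQ0] PC=1: IRET -> resume MAIN at PC=0 (depth now 0) [depth=0]
Event 4 (EXEC): [MAIN] PC=0: DEC 1 -> ACC=-2 [depth=0]
Event 5 (EXEC): [MAIN] PC=1: NOP [depth=0]
Event 6 (EXEC): [MAIN] PC=2: DEC 1 -> ACC=-3 [depth=0]
Event 7 (EXEC): [MAIN] PC=3: NOP [depth=0]
Event 8 (EXEC): [MAIN] PC=4: DEC 5 -> ACC=-8 [depth=0]
Event 9 (EXEC): [MAIN] PC=5: NOP [depth=0]
Event 10 (EXEC): [MAIN] PC=6: INC 3 -> ACC=-5 [depth=0]
Event 11 (EXEC): [MAIN] PC=7: HALT [depth=0]
Max depth observed: 1

Answer: 1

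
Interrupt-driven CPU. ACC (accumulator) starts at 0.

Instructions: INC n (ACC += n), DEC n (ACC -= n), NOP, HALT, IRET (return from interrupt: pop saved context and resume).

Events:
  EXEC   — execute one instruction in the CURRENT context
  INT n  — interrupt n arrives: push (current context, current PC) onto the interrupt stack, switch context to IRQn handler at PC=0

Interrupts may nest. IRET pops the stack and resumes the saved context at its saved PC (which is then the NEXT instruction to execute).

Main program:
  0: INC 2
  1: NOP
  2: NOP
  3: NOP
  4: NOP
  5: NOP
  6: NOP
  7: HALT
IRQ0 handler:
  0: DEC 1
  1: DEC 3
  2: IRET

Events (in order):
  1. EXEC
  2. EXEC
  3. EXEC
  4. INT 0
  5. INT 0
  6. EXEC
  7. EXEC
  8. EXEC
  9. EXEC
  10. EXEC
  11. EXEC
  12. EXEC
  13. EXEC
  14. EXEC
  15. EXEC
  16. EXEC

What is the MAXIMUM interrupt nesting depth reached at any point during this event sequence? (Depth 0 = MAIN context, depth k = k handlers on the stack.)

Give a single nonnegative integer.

Answer: 2

Derivation:
Event 1 (EXEC): [MAIN] PC=0: INC 2 -> ACC=2 [depth=0]
Event 2 (EXEC): [MAIN] PC=1: NOP [depth=0]
Event 3 (EXEC): [MAIN] PC=2: NOP [depth=0]
Event 4 (INT 0): INT 0 arrives: push (MAIN, PC=3), enter IRQ0 at PC=0 (depth now 1) [depth=1]
Event 5 (INT 0): INT 0 arrives: push (IRQ0, PC=0), enter IRQ0 at PC=0 (depth now 2) [depth=2]
Event 6 (EXEC): [IRQ0] PC=0: DEC 1 -> ACC=1 [depth=2]
Event 7 (EXEC): [IRQ0] PC=1: DEC 3 -> ACC=-2 [depth=2]
Event 8 (EXEC): [IRQ0] PC=2: IRET -> resume IRQ0 at PC=0 (depth now 1) [depth=1]
Event 9 (EXEC): [IRQ0] PC=0: DEC 1 -> ACC=-3 [depth=1]
Event 10 (EXEC): [IRQ0] PC=1: DEC 3 -> ACC=-6 [depth=1]
Event 11 (EXEC): [IRQ0] PC=2: IRET -> resume MAIN at PC=3 (depth now 0) [depth=0]
Event 12 (EXEC): [MAIN] PC=3: NOP [depth=0]
Event 13 (EXEC): [MAIN] PC=4: NOP [depth=0]
Event 14 (EXEC): [MAIN] PC=5: NOP [depth=0]
Event 15 (EXEC): [MAIN] PC=6: NOP [depth=0]
Event 16 (EXEC): [MAIN] PC=7: HALT [depth=0]
Max depth observed: 2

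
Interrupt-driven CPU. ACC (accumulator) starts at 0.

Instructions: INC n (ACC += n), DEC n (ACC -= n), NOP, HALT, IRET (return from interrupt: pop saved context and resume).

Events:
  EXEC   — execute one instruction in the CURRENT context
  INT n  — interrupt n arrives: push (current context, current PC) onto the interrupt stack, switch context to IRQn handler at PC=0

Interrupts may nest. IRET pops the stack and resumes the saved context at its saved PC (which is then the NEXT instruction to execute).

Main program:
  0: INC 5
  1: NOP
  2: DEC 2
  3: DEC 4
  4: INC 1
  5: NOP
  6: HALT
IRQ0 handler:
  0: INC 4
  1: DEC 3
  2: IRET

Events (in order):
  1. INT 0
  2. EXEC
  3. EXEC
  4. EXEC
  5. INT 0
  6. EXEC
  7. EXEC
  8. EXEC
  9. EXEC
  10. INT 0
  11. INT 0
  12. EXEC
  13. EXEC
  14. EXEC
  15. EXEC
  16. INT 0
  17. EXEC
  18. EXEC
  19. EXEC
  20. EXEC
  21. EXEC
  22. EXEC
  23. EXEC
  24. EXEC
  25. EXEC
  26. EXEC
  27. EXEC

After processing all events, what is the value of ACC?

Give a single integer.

Answer: 5

Derivation:
Event 1 (INT 0): INT 0 arrives: push (MAIN, PC=0), enter IRQ0 at PC=0 (depth now 1)
Event 2 (EXEC): [IRQ0] PC=0: INC 4 -> ACC=4
Event 3 (EXEC): [IRQ0] PC=1: DEC 3 -> ACC=1
Event 4 (EXEC): [IRQ0] PC=2: IRET -> resume MAIN at PC=0 (depth now 0)
Event 5 (INT 0): INT 0 arrives: push (MAIN, PC=0), enter IRQ0 at PC=0 (depth now 1)
Event 6 (EXEC): [IRQ0] PC=0: INC 4 -> ACC=5
Event 7 (EXEC): [IRQ0] PC=1: DEC 3 -> ACC=2
Event 8 (EXEC): [IRQ0] PC=2: IRET -> resume MAIN at PC=0 (depth now 0)
Event 9 (EXEC): [MAIN] PC=0: INC 5 -> ACC=7
Event 10 (INT 0): INT 0 arrives: push (MAIN, PC=1), enter IRQ0 at PC=0 (depth now 1)
Event 11 (INT 0): INT 0 arrives: push (IRQ0, PC=0), enter IRQ0 at PC=0 (depth now 2)
Event 12 (EXEC): [IRQ0] PC=0: INC 4 -> ACC=11
Event 13 (EXEC): [IRQ0] PC=1: DEC 3 -> ACC=8
Event 14 (EXEC): [IRQ0] PC=2: IRET -> resume IRQ0 at PC=0 (depth now 1)
Event 15 (EXEC): [IRQ0] PC=0: INC 4 -> ACC=12
Event 16 (INT 0): INT 0 arrives: push (IRQ0, PC=1), enter IRQ0 at PC=0 (depth now 2)
Event 17 (EXEC): [IRQ0] PC=0: INC 4 -> ACC=16
Event 18 (EXEC): [IRQ0] PC=1: DEC 3 -> ACC=13
Event 19 (EXEC): [IRQ0] PC=2: IRET -> resume IRQ0 at PC=1 (depth now 1)
Event 20 (EXEC): [IRQ0] PC=1: DEC 3 -> ACC=10
Event 21 (EXEC): [IRQ0] PC=2: IRET -> resume MAIN at PC=1 (depth now 0)
Event 22 (EXEC): [MAIN] PC=1: NOP
Event 23 (EXEC): [MAIN] PC=2: DEC 2 -> ACC=8
Event 24 (EXEC): [MAIN] PC=3: DEC 4 -> ACC=4
Event 25 (EXEC): [MAIN] PC=4: INC 1 -> ACC=5
Event 26 (EXEC): [MAIN] PC=5: NOP
Event 27 (EXEC): [MAIN] PC=6: HALT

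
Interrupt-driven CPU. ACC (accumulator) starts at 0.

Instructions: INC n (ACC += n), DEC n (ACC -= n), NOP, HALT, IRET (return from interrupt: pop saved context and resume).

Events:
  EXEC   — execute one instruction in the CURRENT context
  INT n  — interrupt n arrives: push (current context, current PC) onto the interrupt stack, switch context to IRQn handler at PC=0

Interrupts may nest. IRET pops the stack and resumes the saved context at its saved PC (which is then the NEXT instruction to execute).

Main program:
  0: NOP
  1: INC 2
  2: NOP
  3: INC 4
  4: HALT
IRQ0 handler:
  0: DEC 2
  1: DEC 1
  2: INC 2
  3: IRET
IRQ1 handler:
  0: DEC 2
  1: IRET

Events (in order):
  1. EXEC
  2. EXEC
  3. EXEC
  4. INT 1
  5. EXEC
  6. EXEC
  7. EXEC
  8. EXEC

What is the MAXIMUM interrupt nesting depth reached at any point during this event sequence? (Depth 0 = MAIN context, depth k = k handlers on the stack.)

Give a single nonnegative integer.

Event 1 (EXEC): [MAIN] PC=0: NOP [depth=0]
Event 2 (EXEC): [MAIN] PC=1: INC 2 -> ACC=2 [depth=0]
Event 3 (EXEC): [MAIN] PC=2: NOP [depth=0]
Event 4 (INT 1): INT 1 arrives: push (MAIN, PC=3), enter IRQ1 at PC=0 (depth now 1) [depth=1]
Event 5 (EXEC): [IRQ1] PC=0: DEC 2 -> ACC=0 [depth=1]
Event 6 (EXEC): [IRQ1] PC=1: IRET -> resume MAIN at PC=3 (depth now 0) [depth=0]
Event 7 (EXEC): [MAIN] PC=3: INC 4 -> ACC=4 [depth=0]
Event 8 (EXEC): [MAIN] PC=4: HALT [depth=0]
Max depth observed: 1

Answer: 1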